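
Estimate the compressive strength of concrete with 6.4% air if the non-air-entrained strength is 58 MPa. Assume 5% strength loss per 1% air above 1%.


Strength loss = (6.4 - 1) * 5 = 27.0%
f'c = 58 * (1 - 27.0/100)
= 42.34 MPa

42.34


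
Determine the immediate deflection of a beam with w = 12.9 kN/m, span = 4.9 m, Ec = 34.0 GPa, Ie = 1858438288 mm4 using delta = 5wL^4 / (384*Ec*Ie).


Convert: L = 4.9 m = 4900 mm, Ec = 34.0 GPa = 34000 MPa
delta = 5 * 12.9 * 4900^4 / (384 * 34000 * 1858438288)
= 1.53 mm

1.53


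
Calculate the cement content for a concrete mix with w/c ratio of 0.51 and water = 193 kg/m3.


Cement = water / (w/c)
= 193 / 0.51
= 378.4 kg/m3

378.4


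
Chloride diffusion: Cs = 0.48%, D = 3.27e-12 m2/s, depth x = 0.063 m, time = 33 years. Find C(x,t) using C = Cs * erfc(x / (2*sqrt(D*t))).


t_seconds = 33 * 365.25 * 24 * 3600 = 1041400800.0 s
arg = 0.063 / (2 * sqrt(3.27e-12 * 1041400800.0))
= 0.5398
erfc(0.5398) = 0.4452
C = 0.48 * 0.4452 = 0.2137%

0.2137


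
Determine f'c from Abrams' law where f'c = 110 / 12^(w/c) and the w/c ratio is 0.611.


f'c = 110 / 12^0.611
= 110 / 4.564
= 24.1 MPa

24.1


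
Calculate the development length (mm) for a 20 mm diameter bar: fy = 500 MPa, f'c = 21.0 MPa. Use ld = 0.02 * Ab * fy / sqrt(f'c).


Ab = pi * 20^2 / 4 = 314.159 mm2
ld = 0.02 * 314.159 * 500 / sqrt(21.0)
= 685.6 mm

685.6


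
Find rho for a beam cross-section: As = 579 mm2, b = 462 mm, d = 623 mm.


rho = As / (b * d)
= 579 / (462 * 623)
= 0.002

0.002


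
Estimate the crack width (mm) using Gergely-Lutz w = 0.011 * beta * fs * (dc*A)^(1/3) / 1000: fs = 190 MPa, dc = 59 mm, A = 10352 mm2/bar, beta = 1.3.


w = 0.011 * beta * fs * (dc * A)^(1/3) / 1000
= 0.011 * 1.3 * 190 * (59 * 10352)^(1/3) / 1000
= 0.231 mm

0.231


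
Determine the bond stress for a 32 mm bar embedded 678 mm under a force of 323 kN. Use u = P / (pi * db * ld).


u = P / (pi * db * ld)
= 323 * 1000 / (pi * 32 * 678)
= 4.739 MPa

4.739


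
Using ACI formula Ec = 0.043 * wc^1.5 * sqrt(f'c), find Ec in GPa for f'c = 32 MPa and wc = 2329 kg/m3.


Ec = 0.043 * 2329^1.5 * sqrt(32) / 1000
= 27.34 GPa

27.34


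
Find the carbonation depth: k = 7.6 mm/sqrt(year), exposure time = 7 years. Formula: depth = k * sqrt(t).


depth = k * sqrt(t)
= 7.6 * sqrt(7)
= 20.11 mm

20.11


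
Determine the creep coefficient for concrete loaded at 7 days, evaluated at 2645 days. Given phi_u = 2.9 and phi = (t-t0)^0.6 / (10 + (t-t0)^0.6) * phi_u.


dt = 2645 - 7 = 2638
phi = 2638^0.6 / (10 + 2638^0.6) * 2.9
= 2.664

2.664


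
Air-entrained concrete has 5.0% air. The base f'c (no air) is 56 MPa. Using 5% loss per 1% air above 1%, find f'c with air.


Strength loss = (5.0 - 1) * 5 = 20.0%
f'c = 56 * (1 - 20.0/100)
= 44.8 MPa

44.8


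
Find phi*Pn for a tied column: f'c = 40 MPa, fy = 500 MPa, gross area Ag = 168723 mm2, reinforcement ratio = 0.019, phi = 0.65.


Ast = rho * Ag = 0.019 * 168723 = 3205.737 mm2
phi*Pn = 0.65 * 0.80 * (0.85 * 40 * (168723 - 3205.737) + 500 * 3205.737) / 1000
= 3759.84 kN

3759.84


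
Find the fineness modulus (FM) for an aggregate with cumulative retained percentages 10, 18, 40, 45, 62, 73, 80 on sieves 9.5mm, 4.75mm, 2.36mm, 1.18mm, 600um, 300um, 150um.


FM = sum(cumulative % retained) / 100
= 328 / 100
= 3.28

3.28


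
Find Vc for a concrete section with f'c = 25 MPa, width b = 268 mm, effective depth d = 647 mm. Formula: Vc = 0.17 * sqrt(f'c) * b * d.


Vc = 0.17 * sqrt(25) * 268 * 647 / 1000
= 147.39 kN

147.39


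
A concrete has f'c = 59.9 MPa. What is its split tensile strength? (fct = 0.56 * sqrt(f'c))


fct = 0.56 * sqrt(59.9)
= 0.56 * 7.74
= 4.334 MPa

4.334


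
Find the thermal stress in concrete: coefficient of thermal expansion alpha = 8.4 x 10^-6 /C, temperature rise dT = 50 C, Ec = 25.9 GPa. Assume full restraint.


sigma = alpha * dT * Ec
= 8.4e-6 * 50 * 25.9 * 1000
= 10.878 MPa

10.878


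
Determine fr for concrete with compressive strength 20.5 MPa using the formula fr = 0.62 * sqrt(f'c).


fr = 0.62 * sqrt(20.5)
= 2.807 MPa

2.807


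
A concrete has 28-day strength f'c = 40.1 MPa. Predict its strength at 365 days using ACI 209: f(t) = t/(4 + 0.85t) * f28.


f(365) = 365 / (4 + 0.85 * 365) * 40.1
= 365 / 314.25 * 40.1
= 46.58 MPa

46.58


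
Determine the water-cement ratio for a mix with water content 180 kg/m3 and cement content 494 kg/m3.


w/c = water / cement
w/c = 180 / 494 = 0.364

0.364


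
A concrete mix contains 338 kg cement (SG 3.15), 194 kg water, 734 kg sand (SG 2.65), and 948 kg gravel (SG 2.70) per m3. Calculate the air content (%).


Vol cement = 338 / (3.15 * 1000) = 0.107302 m3
Vol water = 194 / 1000 = 0.194 m3
Vol sand = 734 / (2.65 * 1000) = 0.276981 m3
Vol gravel = 948 / (2.70 * 1000) = 0.351111 m3
Total solid + water volume = 0.929394 m3
Air = (1 - 0.929394) * 100 = 7.06%

7.06


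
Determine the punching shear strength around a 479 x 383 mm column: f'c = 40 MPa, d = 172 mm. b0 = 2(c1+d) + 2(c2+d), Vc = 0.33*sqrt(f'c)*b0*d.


b0 = 2*(479 + 172) + 2*(383 + 172) = 2412 mm
Vc = 0.33 * sqrt(40) * 2412 * 172 / 1000
= 865.86 kN

865.86


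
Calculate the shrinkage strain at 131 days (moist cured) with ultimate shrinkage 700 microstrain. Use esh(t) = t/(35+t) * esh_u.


esh(131) = 131 / (35 + 131) * 700
= 131 / 166 * 700
= 552.4 microstrain

552.4


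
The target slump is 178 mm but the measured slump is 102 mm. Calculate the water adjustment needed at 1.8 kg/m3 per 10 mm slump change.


Difference = 178 - 102 = 76 mm
Water adjustment = 76 * 1.8 / 10 = 13.7 kg/m3

13.7


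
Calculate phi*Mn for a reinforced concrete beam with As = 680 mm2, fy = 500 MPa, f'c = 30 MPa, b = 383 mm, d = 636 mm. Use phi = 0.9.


a = As * fy / (0.85 * f'c * b)
= 680 * 500 / (0.85 * 30 * 383)
= 34.8129 mm
Mn = As * fy * (d - a/2) / 10^6
= 210.3218 kN-m
phi*Mn = 0.9 * 210.3218 = 189.29 kN-m

189.29


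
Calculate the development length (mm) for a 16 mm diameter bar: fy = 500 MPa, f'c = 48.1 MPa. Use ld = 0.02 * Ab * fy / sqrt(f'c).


Ab = pi * 16^2 / 4 = 201.062 mm2
ld = 0.02 * 201.062 * 500 / sqrt(48.1)
= 289.9 mm

289.9


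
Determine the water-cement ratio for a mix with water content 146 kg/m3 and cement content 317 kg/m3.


w/c = water / cement
w/c = 146 / 317 = 0.461

0.461


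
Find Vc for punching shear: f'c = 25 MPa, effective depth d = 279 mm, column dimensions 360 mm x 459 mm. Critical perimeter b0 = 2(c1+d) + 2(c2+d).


b0 = 2*(360 + 279) + 2*(459 + 279) = 2754 mm
Vc = 0.33 * sqrt(25) * 2754 * 279 / 1000
= 1267.8 kN

1267.8


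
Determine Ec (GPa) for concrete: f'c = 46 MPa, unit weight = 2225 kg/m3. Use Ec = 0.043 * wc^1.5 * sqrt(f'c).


Ec = 0.043 * 2225^1.5 * sqrt(46) / 1000
= 30.61 GPa

30.61


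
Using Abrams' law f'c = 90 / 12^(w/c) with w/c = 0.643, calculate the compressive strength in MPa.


f'c = 90 / 12^0.643
= 90 / 4.942
= 18.21 MPa

18.21


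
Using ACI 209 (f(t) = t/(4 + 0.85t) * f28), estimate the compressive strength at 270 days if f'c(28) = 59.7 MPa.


f(270) = 270 / (4 + 0.85 * 270) * 59.7
= 270 / 233.5 * 59.7
= 69.03 MPa

69.03


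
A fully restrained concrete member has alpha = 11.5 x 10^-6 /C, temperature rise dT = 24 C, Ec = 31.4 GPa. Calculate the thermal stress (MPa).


sigma = alpha * dT * Ec
= 11.5e-6 * 24 * 31.4 * 1000
= 8.666 MPa

8.666


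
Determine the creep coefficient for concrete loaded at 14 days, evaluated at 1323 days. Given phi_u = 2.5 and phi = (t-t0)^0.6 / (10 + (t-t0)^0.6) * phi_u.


dt = 1323 - 14 = 1309
phi = 1309^0.6 / (10 + 1309^0.6) * 2.5
= 2.203

2.203


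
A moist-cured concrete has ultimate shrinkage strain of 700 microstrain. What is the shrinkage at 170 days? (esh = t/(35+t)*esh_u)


esh(170) = 170 / (35 + 170) * 700
= 170 / 205 * 700
= 580.5 microstrain

580.5


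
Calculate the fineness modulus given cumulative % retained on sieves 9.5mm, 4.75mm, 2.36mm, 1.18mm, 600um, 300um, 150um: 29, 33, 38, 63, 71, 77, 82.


FM = sum(cumulative % retained) / 100
= 393 / 100
= 3.93

3.93


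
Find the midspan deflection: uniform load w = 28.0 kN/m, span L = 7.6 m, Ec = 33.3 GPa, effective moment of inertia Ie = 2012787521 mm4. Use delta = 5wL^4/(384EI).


Convert: L = 7.6 m = 7600 mm, Ec = 33.3 GPa = 33300 MPa
delta = 5 * 28.0 * 7600^4 / (384 * 33300 * 2012787521)
= 18.15 mm

18.15


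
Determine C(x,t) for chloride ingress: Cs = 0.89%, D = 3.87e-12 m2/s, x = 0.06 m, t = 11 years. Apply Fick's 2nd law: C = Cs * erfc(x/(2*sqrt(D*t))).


t_seconds = 11 * 365.25 * 24 * 3600 = 347133600.0 s
arg = 0.06 / (2 * sqrt(3.87e-12 * 347133600.0))
= 0.8185
erfc(0.8185) = 0.2471
C = 0.89 * 0.2471 = 0.2199%

0.2199


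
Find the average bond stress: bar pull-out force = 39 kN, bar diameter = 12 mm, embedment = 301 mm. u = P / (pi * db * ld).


u = P / (pi * db * ld)
= 39 * 1000 / (pi * 12 * 301)
= 3.437 MPa

3.437


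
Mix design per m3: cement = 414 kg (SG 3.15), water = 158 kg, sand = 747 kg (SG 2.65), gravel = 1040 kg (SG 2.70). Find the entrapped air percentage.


Vol cement = 414 / (3.15 * 1000) = 0.131429 m3
Vol water = 158 / 1000 = 0.158 m3
Vol sand = 747 / (2.65 * 1000) = 0.281887 m3
Vol gravel = 1040 / (2.70 * 1000) = 0.385185 m3
Total solid + water volume = 0.956501 m3
Air = (1 - 0.956501) * 100 = 4.35%

4.35


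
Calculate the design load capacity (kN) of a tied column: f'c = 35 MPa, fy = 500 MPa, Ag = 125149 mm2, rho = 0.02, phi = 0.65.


Ast = rho * Ag = 0.02 * 125149 = 2502.98 mm2
phi*Pn = 0.65 * 0.80 * (0.85 * 35 * (125149 - 2502.98) + 500 * 2502.98) / 1000
= 2548.11 kN

2548.11


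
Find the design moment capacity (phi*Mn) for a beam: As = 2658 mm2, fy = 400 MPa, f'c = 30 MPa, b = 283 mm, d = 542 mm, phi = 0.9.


a = As * fy / (0.85 * f'c * b)
= 2658 * 400 / (0.85 * 30 * 283)
= 147.329 mm
Mn = As * fy * (d - a/2) / 10^6
= 497.9343 kN-m
phi*Mn = 0.9 * 497.9343 = 448.14 kN-m

448.14


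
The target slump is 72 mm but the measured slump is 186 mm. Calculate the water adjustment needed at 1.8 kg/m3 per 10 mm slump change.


Difference = 72 - 186 = -114 mm
Water adjustment = -114 * 1.8 / 10 = -20.5 kg/m3

-20.5


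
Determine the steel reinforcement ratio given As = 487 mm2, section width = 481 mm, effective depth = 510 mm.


rho = As / (b * d)
= 487 / (481 * 510)
= 0.002

0.002


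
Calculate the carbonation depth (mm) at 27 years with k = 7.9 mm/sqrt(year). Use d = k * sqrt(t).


depth = k * sqrt(t)
= 7.9 * sqrt(27)
= 41.05 mm

41.05


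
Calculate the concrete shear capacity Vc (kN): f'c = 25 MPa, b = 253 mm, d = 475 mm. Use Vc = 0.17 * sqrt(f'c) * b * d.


Vc = 0.17 * sqrt(25) * 253 * 475 / 1000
= 102.15 kN

102.15


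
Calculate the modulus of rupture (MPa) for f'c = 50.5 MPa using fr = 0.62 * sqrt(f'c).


fr = 0.62 * sqrt(50.5)
= 4.406 MPa

4.406


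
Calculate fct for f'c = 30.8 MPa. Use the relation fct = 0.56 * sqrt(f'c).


fct = 0.56 * sqrt(30.8)
= 0.56 * 5.55
= 3.108 MPa

3.108


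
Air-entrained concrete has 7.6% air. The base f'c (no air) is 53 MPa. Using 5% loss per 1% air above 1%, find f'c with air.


Strength loss = (7.6 - 1) * 5 = 33.0%
f'c = 53 * (1 - 33.0/100)
= 35.51 MPa

35.51


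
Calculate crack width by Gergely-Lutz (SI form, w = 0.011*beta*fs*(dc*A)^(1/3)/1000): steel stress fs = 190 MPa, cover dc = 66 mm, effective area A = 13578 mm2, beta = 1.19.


w = 0.011 * beta * fs * (dc * A)^(1/3) / 1000
= 0.011 * 1.19 * 190 * (66 * 13578)^(1/3) / 1000
= 0.24 mm

0.24


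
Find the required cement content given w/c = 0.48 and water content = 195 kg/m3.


Cement = water / (w/c)
= 195 / 0.48
= 406.2 kg/m3

406.2


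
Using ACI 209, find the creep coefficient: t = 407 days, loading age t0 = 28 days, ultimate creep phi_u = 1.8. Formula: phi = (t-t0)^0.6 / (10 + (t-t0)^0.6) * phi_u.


dt = 407 - 28 = 379
phi = 379^0.6 / (10 + 379^0.6) * 1.8
= 1.402

1.402


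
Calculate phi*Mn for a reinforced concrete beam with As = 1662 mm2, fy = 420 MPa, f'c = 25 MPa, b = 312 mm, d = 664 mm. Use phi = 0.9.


a = As * fy / (0.85 * f'c * b)
= 1662 * 420 / (0.85 * 25 * 312)
= 105.2851 mm
Mn = As * fy * (d - a/2) / 10^6
= 426.752 kN-m
phi*Mn = 0.9 * 426.752 = 384.08 kN-m

384.08


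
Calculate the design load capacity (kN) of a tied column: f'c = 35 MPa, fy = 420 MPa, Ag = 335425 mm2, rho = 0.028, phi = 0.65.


Ast = rho * Ag = 0.028 * 335425 = 9391.9 mm2
phi*Pn = 0.65 * 0.80 * (0.85 * 35 * (335425 - 9391.9) + 420 * 9391.9) / 1000
= 7094.92 kN

7094.92


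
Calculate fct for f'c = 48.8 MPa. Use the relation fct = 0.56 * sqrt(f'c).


fct = 0.56 * sqrt(48.8)
= 0.56 * 6.986
= 3.912 MPa

3.912


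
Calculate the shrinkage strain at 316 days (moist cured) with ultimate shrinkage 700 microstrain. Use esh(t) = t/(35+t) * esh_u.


esh(316) = 316 / (35 + 316) * 700
= 316 / 351 * 700
= 630.2 microstrain

630.2


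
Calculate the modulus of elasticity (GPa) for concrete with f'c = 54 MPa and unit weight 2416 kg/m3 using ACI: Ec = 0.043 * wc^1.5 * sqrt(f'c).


Ec = 0.043 * 2416^1.5 * sqrt(54) / 1000
= 37.52 GPa

37.52


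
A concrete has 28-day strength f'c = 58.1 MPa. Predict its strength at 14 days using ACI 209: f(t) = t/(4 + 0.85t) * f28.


f(14) = 14 / (4 + 0.85 * 14) * 58.1
= 14 / 15.9 * 58.1
= 51.16 MPa

51.16


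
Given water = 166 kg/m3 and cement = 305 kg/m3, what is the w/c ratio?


w/c = water / cement
w/c = 166 / 305 = 0.544

0.544


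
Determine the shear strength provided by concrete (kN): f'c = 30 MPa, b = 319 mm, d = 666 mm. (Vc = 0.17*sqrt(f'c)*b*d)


Vc = 0.17 * sqrt(30) * 319 * 666 / 1000
= 197.82 kN

197.82


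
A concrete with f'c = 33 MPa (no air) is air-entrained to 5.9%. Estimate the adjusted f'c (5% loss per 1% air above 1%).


Strength loss = (5.9 - 1) * 5 = 24.5%
f'c = 33 * (1 - 24.5/100)
= 24.91 MPa

24.91


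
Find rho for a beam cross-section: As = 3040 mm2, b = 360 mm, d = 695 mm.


rho = As / (b * d)
= 3040 / (360 * 695)
= 0.0122

0.0122


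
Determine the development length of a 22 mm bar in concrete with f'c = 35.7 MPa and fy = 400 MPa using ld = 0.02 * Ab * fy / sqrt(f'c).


Ab = pi * 22^2 / 4 = 380.133 mm2
ld = 0.02 * 380.133 * 400 / sqrt(35.7)
= 509.0 mm

509.0


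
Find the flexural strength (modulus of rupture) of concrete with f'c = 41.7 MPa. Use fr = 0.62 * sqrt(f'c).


fr = 0.62 * sqrt(41.7)
= 4.004 MPa

4.004


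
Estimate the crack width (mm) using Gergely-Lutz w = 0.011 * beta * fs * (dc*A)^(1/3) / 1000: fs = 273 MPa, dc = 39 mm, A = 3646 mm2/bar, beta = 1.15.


w = 0.011 * beta * fs * (dc * A)^(1/3) / 1000
= 0.011 * 1.15 * 273 * (39 * 3646)^(1/3) / 1000
= 0.18 mm

0.18


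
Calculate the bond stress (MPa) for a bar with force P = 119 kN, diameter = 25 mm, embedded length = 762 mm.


u = P / (pi * db * ld)
= 119 * 1000 / (pi * 25 * 762)
= 1.988 MPa

1.988


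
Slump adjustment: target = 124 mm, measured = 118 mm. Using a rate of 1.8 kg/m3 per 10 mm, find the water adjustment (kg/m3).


Difference = 124 - 118 = 6 mm
Water adjustment = 6 * 1.8 / 10 = 1.1 kg/m3

1.1


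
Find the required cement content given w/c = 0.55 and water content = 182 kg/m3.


Cement = water / (w/c)
= 182 / 0.55
= 330.9 kg/m3

330.9


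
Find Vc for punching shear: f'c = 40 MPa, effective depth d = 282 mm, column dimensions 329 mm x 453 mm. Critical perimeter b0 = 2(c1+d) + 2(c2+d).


b0 = 2*(329 + 282) + 2*(453 + 282) = 2692 mm
Vc = 0.33 * sqrt(40) * 2692 * 282 / 1000
= 1584.41 kN

1584.41


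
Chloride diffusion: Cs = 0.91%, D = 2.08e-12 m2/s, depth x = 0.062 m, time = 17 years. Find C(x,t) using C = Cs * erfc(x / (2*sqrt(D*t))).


t_seconds = 17 * 365.25 * 24 * 3600 = 536479200.0 s
arg = 0.062 / (2 * sqrt(2.08e-12 * 536479200.0))
= 0.928
erfc(0.928) = 0.1894
C = 0.91 * 0.1894 = 0.1723%

0.1723


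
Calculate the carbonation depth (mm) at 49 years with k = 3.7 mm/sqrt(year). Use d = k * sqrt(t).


depth = k * sqrt(t)
= 3.7 * sqrt(49)
= 25.9 mm

25.9


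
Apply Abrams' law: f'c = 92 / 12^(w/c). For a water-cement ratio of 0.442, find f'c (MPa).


f'c = 92 / 12^0.442
= 92 / 2.999
= 30.68 MPa

30.68


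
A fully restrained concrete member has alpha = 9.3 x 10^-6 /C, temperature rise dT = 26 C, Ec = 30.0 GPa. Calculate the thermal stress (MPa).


sigma = alpha * dT * Ec
= 9.3e-6 * 26 * 30.0 * 1000
= 7.254 MPa

7.254


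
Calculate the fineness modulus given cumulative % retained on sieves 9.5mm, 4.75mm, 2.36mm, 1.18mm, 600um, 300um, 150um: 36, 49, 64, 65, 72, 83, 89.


FM = sum(cumulative % retained) / 100
= 458 / 100
= 4.58

4.58


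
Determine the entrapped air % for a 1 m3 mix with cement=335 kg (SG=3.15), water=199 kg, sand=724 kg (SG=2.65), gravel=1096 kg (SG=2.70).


Vol cement = 335 / (3.15 * 1000) = 0.106349 m3
Vol water = 199 / 1000 = 0.199 m3
Vol sand = 724 / (2.65 * 1000) = 0.273208 m3
Vol gravel = 1096 / (2.70 * 1000) = 0.405926 m3
Total solid + water volume = 0.984483 m3
Air = (1 - 0.984483) * 100 = 1.55%

1.55


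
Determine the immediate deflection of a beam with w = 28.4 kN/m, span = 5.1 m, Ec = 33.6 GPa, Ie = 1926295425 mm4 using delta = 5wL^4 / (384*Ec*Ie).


Convert: L = 5.1 m = 5100 mm, Ec = 33.6 GPa = 33600 MPa
delta = 5 * 28.4 * 5100^4 / (384 * 33600 * 1926295425)
= 3.87 mm

3.87


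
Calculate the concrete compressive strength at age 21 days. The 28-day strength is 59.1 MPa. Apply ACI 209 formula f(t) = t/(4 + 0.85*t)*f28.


f(21) = 21 / (4 + 0.85 * 21) * 59.1
= 21 / 21.85 * 59.1
= 56.8 MPa

56.8


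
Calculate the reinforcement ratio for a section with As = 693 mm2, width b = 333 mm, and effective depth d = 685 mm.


rho = As / (b * d)
= 693 / (333 * 685)
= 0.003

0.003


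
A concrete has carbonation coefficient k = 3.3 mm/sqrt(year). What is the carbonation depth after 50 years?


depth = k * sqrt(t)
= 3.3 * sqrt(50)
= 23.33 mm

23.33


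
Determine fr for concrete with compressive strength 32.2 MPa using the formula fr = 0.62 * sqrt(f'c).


fr = 0.62 * sqrt(32.2)
= 3.518 MPa

3.518


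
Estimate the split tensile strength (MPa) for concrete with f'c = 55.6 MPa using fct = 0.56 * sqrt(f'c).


fct = 0.56 * sqrt(55.6)
= 0.56 * 7.457
= 4.176 MPa

4.176


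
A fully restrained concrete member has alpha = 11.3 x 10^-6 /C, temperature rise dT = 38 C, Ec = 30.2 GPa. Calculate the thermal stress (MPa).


sigma = alpha * dT * Ec
= 11.3e-6 * 38 * 30.2 * 1000
= 12.968 MPa

12.968


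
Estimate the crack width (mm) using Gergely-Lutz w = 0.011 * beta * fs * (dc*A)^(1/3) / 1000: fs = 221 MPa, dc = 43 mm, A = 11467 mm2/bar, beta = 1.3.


w = 0.011 * beta * fs * (dc * A)^(1/3) / 1000
= 0.011 * 1.3 * 221 * (43 * 11467)^(1/3) / 1000
= 0.25 mm

0.25


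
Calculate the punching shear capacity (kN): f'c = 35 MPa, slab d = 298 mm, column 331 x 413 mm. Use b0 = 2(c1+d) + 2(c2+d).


b0 = 2*(331 + 298) + 2*(413 + 298) = 2680 mm
Vc = 0.33 * sqrt(35) * 2680 * 298 / 1000
= 1559.19 kN

1559.19


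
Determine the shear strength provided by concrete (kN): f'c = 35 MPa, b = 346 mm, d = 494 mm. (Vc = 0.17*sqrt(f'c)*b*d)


Vc = 0.17 * sqrt(35) * 346 * 494 / 1000
= 171.9 kN

171.9


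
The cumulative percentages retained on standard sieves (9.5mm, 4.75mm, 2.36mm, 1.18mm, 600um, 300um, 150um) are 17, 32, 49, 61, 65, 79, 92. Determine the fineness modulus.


FM = sum(cumulative % retained) / 100
= 395 / 100
= 3.95

3.95


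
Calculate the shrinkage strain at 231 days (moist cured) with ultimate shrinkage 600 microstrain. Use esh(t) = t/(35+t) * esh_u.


esh(231) = 231 / (35 + 231) * 600
= 231 / 266 * 600
= 521.1 microstrain

521.1


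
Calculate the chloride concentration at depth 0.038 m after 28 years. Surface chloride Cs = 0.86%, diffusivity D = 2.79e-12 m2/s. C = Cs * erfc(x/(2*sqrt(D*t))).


t_seconds = 28 * 365.25 * 24 * 3600 = 883612800.0 s
arg = 0.038 / (2 * sqrt(2.79e-12 * 883612800.0))
= 0.3827
erfc(0.3827) = 0.5884
C = 0.86 * 0.5884 = 0.506%

0.506


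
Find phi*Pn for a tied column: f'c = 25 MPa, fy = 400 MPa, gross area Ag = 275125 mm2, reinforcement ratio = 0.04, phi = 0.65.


Ast = rho * Ag = 0.04 * 275125 = 11005 mm2
phi*Pn = 0.65 * 0.80 * (0.85 * 25 * (275125 - 11005) + 400 * 11005) / 1000
= 5207.57 kN

5207.57


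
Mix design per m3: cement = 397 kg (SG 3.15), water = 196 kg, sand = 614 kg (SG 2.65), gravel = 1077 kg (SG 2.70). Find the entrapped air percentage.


Vol cement = 397 / (3.15 * 1000) = 0.126032 m3
Vol water = 196 / 1000 = 0.196 m3
Vol sand = 614 / (2.65 * 1000) = 0.231698 m3
Vol gravel = 1077 / (2.70 * 1000) = 0.398889 m3
Total solid + water volume = 0.952619 m3
Air = (1 - 0.952619) * 100 = 4.74%

4.74


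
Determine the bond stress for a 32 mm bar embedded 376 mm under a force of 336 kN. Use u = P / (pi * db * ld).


u = P / (pi * db * ld)
= 336 * 1000 / (pi * 32 * 376)
= 8.889 MPa

8.889


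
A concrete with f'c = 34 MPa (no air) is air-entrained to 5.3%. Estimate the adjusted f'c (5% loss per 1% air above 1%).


Strength loss = (5.3 - 1) * 5 = 21.5%
f'c = 34 * (1 - 21.5/100)
= 26.69 MPa

26.69


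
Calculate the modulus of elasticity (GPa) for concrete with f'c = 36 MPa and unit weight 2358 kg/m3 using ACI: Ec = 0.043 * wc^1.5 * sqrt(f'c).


Ec = 0.043 * 2358^1.5 * sqrt(36) / 1000
= 29.54 GPa

29.54


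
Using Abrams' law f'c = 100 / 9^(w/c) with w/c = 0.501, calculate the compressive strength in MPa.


f'c = 100 / 9^0.501
= 100 / 3.007
= 33.26 MPa

33.26


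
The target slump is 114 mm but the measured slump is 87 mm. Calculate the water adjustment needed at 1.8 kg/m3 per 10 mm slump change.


Difference = 114 - 87 = 27 mm
Water adjustment = 27 * 1.8 / 10 = 4.9 kg/m3

4.9


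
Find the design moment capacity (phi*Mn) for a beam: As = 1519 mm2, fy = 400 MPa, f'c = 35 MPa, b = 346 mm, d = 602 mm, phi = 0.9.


a = As * fy / (0.85 * f'c * b)
= 1519 * 400 / (0.85 * 35 * 346)
= 59.0275 mm
Mn = As * fy * (d - a/2) / 10^6
= 347.8426 kN-m
phi*Mn = 0.9 * 347.8426 = 313.06 kN-m

313.06


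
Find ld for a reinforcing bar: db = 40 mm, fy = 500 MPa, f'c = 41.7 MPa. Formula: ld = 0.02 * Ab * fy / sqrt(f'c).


Ab = pi * 40^2 / 4 = 1256.637 mm2
ld = 0.02 * 1256.637 * 500 / sqrt(41.7)
= 1946.0 mm

1946.0


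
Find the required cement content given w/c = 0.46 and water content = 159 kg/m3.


Cement = water / (w/c)
= 159 / 0.46
= 345.7 kg/m3

345.7


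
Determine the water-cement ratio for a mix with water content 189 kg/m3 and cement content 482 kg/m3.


w/c = water / cement
w/c = 189 / 482 = 0.392

0.392


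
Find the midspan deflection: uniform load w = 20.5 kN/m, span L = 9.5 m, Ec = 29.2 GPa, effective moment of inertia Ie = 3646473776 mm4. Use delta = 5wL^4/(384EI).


Convert: L = 9.5 m = 9500 mm, Ec = 29.2 GPa = 29200 MPa
delta = 5 * 20.5 * 9500^4 / (384 * 29200 * 3646473776)
= 20.42 mm

20.42


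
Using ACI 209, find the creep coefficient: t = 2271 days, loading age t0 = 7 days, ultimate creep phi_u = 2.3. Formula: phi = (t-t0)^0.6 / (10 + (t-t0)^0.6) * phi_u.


dt = 2271 - 7 = 2264
phi = 2264^0.6 / (10 + 2264^0.6) * 2.3
= 2.096

2.096


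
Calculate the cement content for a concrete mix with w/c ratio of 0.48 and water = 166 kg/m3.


Cement = water / (w/c)
= 166 / 0.48
= 345.8 kg/m3

345.8


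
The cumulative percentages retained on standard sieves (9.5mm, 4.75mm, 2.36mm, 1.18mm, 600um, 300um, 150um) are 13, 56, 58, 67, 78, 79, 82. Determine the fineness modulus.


FM = sum(cumulative % retained) / 100
= 433 / 100
= 4.33

4.33


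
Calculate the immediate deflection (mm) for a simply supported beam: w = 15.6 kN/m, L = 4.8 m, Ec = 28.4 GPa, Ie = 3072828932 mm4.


Convert: L = 4.8 m = 4800 mm, Ec = 28.4 GPa = 28400 MPa
delta = 5 * 15.6 * 4800^4 / (384 * 28400 * 3072828932)
= 1.24 mm

1.24


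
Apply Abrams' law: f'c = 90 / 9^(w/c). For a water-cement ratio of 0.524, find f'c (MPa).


f'c = 90 / 9^0.524
= 90 / 3.162
= 28.46 MPa

28.46


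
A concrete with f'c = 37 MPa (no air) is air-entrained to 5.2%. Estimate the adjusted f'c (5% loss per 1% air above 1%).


Strength loss = (5.2 - 1) * 5 = 21.0%
f'c = 37 * (1 - 21.0/100)
= 29.23 MPa

29.23


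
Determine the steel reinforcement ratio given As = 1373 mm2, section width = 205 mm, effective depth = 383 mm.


rho = As / (b * d)
= 1373 / (205 * 383)
= 0.0175

0.0175


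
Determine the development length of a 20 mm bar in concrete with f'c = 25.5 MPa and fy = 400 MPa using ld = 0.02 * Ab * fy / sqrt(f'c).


Ab = pi * 20^2 / 4 = 314.159 mm2
ld = 0.02 * 314.159 * 400 / sqrt(25.5)
= 497.7 mm

497.7


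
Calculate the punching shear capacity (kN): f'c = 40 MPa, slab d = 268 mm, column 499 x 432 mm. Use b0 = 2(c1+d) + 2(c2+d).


b0 = 2*(499 + 268) + 2*(432 + 268) = 2934 mm
Vc = 0.33 * sqrt(40) * 2934 * 268 / 1000
= 1641.11 kN

1641.11


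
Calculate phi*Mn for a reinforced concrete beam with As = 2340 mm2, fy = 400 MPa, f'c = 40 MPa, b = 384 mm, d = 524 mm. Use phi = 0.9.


a = As * fy / (0.85 * f'c * b)
= 2340 * 400 / (0.85 * 40 * 384)
= 71.6912 mm
Mn = As * fy * (d - a/2) / 10^6
= 456.9125 kN-m
phi*Mn = 0.9 * 456.9125 = 411.22 kN-m

411.22


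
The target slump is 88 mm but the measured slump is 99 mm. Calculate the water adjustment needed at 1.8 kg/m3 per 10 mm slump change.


Difference = 88 - 99 = -11 mm
Water adjustment = -11 * 1.8 / 10 = -2.0 kg/m3

-2.0


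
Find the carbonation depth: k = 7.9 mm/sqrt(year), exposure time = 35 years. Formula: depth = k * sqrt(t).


depth = k * sqrt(t)
= 7.9 * sqrt(35)
= 46.74 mm

46.74


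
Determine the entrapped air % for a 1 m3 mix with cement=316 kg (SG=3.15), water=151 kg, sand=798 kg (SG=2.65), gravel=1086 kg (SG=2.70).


Vol cement = 316 / (3.15 * 1000) = 0.100317 m3
Vol water = 151 / 1000 = 0.151 m3
Vol sand = 798 / (2.65 * 1000) = 0.301132 m3
Vol gravel = 1086 / (2.70 * 1000) = 0.402222 m3
Total solid + water volume = 0.954672 m3
Air = (1 - 0.954672) * 100 = 4.53%

4.53


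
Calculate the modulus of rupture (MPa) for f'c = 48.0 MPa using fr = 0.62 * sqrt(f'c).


fr = 0.62 * sqrt(48.0)
= 4.295 MPa

4.295


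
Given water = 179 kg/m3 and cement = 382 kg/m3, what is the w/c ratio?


w/c = water / cement
w/c = 179 / 382 = 0.469

0.469


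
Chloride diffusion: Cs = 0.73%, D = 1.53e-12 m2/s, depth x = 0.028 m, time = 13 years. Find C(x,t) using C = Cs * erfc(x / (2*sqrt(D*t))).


t_seconds = 13 * 365.25 * 24 * 3600 = 410248800.0 s
arg = 0.028 / (2 * sqrt(1.53e-12 * 410248800.0))
= 0.5588
erfc(0.5588) = 0.4294
C = 0.73 * 0.4294 = 0.3134%

0.3134


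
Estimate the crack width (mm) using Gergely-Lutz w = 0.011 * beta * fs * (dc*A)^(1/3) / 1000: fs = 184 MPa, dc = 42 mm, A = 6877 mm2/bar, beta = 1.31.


w = 0.011 * beta * fs * (dc * A)^(1/3) / 1000
= 0.011 * 1.31 * 184 * (42 * 6877)^(1/3) / 1000
= 0.175 mm

0.175


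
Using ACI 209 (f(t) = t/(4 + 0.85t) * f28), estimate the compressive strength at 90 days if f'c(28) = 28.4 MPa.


f(90) = 90 / (4 + 0.85 * 90) * 28.4
= 90 / 80.5 * 28.4
= 31.75 MPa

31.75


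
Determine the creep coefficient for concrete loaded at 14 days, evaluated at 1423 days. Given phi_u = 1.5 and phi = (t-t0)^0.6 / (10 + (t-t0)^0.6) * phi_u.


dt = 1423 - 14 = 1409
phi = 1409^0.6 / (10 + 1409^0.6) * 1.5
= 1.329

1.329


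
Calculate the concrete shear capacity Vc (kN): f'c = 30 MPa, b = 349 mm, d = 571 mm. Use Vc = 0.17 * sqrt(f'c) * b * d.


Vc = 0.17 * sqrt(30) * 349 * 571 / 1000
= 185.55 kN

185.55


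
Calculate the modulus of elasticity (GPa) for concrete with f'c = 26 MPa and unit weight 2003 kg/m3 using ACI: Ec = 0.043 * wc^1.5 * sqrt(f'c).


Ec = 0.043 * 2003^1.5 * sqrt(26) / 1000
= 19.66 GPa

19.66


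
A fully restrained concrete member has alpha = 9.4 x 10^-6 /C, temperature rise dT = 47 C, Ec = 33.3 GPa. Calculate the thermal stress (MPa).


sigma = alpha * dT * Ec
= 9.4e-6 * 47 * 33.3 * 1000
= 14.712 MPa

14.712


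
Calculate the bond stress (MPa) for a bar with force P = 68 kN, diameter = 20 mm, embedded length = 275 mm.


u = P / (pi * db * ld)
= 68 * 1000 / (pi * 20 * 275)
= 3.935 MPa

3.935


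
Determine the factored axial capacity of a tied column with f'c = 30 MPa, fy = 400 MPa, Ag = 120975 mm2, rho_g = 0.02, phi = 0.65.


Ast = rho * Ag = 0.02 * 120975 = 2419.5 mm2
phi*Pn = 0.65 * 0.80 * (0.85 * 30 * (120975 - 2419.5) + 400 * 2419.5) / 1000
= 2075.3 kN

2075.3


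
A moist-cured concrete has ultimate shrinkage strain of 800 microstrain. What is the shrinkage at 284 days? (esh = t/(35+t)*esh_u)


esh(284) = 284 / (35 + 284) * 800
= 284 / 319 * 800
= 712.2 microstrain

712.2


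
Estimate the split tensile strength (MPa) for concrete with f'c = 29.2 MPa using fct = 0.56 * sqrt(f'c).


fct = 0.56 * sqrt(29.2)
= 0.56 * 5.404
= 3.026 MPa

3.026


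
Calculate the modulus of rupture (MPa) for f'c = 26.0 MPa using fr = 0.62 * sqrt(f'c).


fr = 0.62 * sqrt(26.0)
= 3.161 MPa

3.161


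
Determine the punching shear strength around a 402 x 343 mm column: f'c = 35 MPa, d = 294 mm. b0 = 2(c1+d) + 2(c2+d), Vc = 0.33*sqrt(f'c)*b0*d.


b0 = 2*(402 + 294) + 2*(343 + 294) = 2666 mm
Vc = 0.33 * sqrt(35) * 2666 * 294 / 1000
= 1530.23 kN

1530.23


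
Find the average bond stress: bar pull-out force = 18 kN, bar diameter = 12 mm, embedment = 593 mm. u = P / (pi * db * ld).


u = P / (pi * db * ld)
= 18 * 1000 / (pi * 12 * 593)
= 0.805 MPa

0.805


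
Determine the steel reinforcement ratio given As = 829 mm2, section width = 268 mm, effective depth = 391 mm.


rho = As / (b * d)
= 829 / (268 * 391)
= 0.0079

0.0079


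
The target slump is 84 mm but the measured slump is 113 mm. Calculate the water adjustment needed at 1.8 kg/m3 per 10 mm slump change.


Difference = 84 - 113 = -29 mm
Water adjustment = -29 * 1.8 / 10 = -5.2 kg/m3

-5.2


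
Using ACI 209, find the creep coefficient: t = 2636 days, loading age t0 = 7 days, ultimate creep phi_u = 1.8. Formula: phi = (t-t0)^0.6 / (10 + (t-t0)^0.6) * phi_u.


dt = 2636 - 7 = 2629
phi = 2629^0.6 / (10 + 2629^0.6) * 1.8
= 1.653

1.653


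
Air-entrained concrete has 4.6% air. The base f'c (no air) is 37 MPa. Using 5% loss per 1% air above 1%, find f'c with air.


Strength loss = (4.6 - 1) * 5 = 18.0%
f'c = 37 * (1 - 18.0/100)
= 30.34 MPa

30.34


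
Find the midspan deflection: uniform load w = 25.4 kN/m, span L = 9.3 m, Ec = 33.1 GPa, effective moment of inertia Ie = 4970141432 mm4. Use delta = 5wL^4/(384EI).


Convert: L = 9.3 m = 9300 mm, Ec = 33.1 GPa = 33100 MPa
delta = 5 * 25.4 * 9300^4 / (384 * 33100 * 4970141432)
= 15.04 mm

15.04


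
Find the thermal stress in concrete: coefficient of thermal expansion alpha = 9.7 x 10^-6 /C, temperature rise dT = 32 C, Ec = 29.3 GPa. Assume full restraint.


sigma = alpha * dT * Ec
= 9.7e-6 * 32 * 29.3 * 1000
= 9.095 MPa

9.095


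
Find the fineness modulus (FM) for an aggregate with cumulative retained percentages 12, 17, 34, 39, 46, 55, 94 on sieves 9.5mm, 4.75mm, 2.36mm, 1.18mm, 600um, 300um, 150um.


FM = sum(cumulative % retained) / 100
= 297 / 100
= 2.97

2.97


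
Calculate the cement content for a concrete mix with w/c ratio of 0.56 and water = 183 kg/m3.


Cement = water / (w/c)
= 183 / 0.56
= 326.8 kg/m3

326.8


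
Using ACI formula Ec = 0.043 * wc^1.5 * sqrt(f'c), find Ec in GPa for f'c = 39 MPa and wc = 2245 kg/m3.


Ec = 0.043 * 2245^1.5 * sqrt(39) / 1000
= 28.56 GPa

28.56


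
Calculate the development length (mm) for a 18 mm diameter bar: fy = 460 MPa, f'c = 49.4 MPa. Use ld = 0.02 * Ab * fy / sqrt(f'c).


Ab = pi * 18^2 / 4 = 254.469 mm2
ld = 0.02 * 254.469 * 460 / sqrt(49.4)
= 333.1 mm

333.1


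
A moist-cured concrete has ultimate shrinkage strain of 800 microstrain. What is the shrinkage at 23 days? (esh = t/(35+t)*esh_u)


esh(23) = 23 / (35 + 23) * 800
= 23 / 58 * 800
= 317.2 microstrain

317.2


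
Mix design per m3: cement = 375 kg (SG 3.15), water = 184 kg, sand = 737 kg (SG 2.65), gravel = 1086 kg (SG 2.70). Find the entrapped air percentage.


Vol cement = 375 / (3.15 * 1000) = 0.119048 m3
Vol water = 184 / 1000 = 0.184 m3
Vol sand = 737 / (2.65 * 1000) = 0.278113 m3
Vol gravel = 1086 / (2.70 * 1000) = 0.402222 m3
Total solid + water volume = 0.983383 m3
Air = (1 - 0.983383) * 100 = 1.66%

1.66


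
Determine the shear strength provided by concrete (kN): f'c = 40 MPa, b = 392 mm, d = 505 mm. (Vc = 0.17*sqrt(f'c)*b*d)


Vc = 0.17 * sqrt(40) * 392 * 505 / 1000
= 212.84 kN

212.84


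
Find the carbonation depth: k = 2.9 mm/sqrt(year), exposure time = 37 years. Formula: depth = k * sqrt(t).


depth = k * sqrt(t)
= 2.9 * sqrt(37)
= 17.64 mm

17.64


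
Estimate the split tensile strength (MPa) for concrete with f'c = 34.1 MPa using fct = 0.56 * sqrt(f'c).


fct = 0.56 * sqrt(34.1)
= 0.56 * 5.84
= 3.27 MPa

3.27


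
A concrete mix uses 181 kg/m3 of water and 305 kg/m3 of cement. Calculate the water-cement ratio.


w/c = water / cement
w/c = 181 / 305 = 0.593

0.593


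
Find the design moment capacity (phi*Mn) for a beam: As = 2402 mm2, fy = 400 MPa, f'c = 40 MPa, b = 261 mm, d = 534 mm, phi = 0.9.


a = As * fy / (0.85 * f'c * b)
= 2402 * 400 / (0.85 * 40 * 261)
= 108.2714 mm
Mn = As * fy * (d - a/2) / 10^6
= 461.0536 kN-m
phi*Mn = 0.9 * 461.0536 = 414.95 kN-m

414.95


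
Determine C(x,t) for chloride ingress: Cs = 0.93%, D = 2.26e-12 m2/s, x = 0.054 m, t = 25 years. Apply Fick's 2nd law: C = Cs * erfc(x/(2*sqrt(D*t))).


t_seconds = 25 * 365.25 * 24 * 3600 = 788940000.0 s
arg = 0.054 / (2 * sqrt(2.26e-12 * 788940000.0))
= 0.6394
erfc(0.6394) = 0.3658
C = 0.93 * 0.3658 = 0.3402%

0.3402


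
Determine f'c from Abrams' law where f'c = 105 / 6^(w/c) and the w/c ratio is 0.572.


f'c = 105 / 6^0.572
= 105 / 2.787
= 37.68 MPa

37.68


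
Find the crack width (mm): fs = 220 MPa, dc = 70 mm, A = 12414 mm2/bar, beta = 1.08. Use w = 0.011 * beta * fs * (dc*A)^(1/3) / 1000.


w = 0.011 * beta * fs * (dc * A)^(1/3) / 1000
= 0.011 * 1.08 * 220 * (70 * 12414)^(1/3) / 1000
= 0.249 mm

0.249


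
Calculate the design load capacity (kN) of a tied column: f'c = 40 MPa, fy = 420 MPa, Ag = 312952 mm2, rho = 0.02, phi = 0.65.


Ast = rho * Ag = 0.02 * 312952 = 6259.04 mm2
phi*Pn = 0.65 * 0.80 * (0.85 * 40 * (312952 - 6259.04) + 420 * 6259.04) / 1000
= 6789.31 kN

6789.31


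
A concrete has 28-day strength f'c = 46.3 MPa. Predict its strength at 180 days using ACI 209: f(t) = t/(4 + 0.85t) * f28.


f(180) = 180 / (4 + 0.85 * 180) * 46.3
= 180 / 157.0 * 46.3
= 53.08 MPa

53.08


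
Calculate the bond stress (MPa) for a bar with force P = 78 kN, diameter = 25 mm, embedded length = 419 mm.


u = P / (pi * db * ld)
= 78 * 1000 / (pi * 25 * 419)
= 2.37 MPa

2.37


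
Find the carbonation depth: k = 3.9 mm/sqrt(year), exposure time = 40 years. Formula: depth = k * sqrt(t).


depth = k * sqrt(t)
= 3.9 * sqrt(40)
= 24.67 mm

24.67


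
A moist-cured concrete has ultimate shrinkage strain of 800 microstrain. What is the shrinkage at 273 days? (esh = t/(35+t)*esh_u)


esh(273) = 273 / (35 + 273) * 800
= 273 / 308 * 800
= 709.1 microstrain

709.1


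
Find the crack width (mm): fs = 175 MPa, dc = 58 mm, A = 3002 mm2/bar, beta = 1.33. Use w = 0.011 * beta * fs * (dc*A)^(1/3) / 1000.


w = 0.011 * beta * fs * (dc * A)^(1/3) / 1000
= 0.011 * 1.33 * 175 * (58 * 3002)^(1/3) / 1000
= 0.143 mm

0.143


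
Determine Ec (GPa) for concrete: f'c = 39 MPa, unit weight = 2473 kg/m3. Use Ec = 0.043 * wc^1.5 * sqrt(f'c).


Ec = 0.043 * 2473^1.5 * sqrt(39) / 1000
= 33.02 GPa

33.02


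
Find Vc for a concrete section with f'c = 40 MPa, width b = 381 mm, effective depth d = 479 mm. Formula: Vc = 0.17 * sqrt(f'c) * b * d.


Vc = 0.17 * sqrt(40) * 381 * 479 / 1000
= 196.22 kN

196.22


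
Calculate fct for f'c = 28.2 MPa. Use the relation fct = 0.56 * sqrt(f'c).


fct = 0.56 * sqrt(28.2)
= 0.56 * 5.31
= 2.974 MPa

2.974


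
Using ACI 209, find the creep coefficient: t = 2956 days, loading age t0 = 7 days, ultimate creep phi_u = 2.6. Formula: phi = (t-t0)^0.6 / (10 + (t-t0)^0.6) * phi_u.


dt = 2956 - 7 = 2949
phi = 2949^0.6 / (10 + 2949^0.6) * 2.6
= 2.401

2.401


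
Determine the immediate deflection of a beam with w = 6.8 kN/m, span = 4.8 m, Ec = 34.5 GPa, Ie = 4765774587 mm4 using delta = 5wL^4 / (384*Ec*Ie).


Convert: L = 4.8 m = 4800 mm, Ec = 34.5 GPa = 34500 MPa
delta = 5 * 6.8 * 4800^4 / (384 * 34500 * 4765774587)
= 0.29 mm

0.29


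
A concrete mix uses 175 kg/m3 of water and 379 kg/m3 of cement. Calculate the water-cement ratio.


w/c = water / cement
w/c = 175 / 379 = 0.462

0.462


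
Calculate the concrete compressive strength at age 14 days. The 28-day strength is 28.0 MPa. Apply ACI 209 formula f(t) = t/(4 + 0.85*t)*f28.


f(14) = 14 / (4 + 0.85 * 14) * 28.0
= 14 / 15.9 * 28.0
= 24.65 MPa

24.65


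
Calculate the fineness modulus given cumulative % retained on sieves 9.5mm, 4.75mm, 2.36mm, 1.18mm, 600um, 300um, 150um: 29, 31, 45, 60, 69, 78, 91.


FM = sum(cumulative % retained) / 100
= 403 / 100
= 4.03

4.03


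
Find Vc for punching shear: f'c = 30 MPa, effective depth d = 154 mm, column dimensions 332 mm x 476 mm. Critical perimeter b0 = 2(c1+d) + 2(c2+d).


b0 = 2*(332 + 154) + 2*(476 + 154) = 2232 mm
Vc = 0.33 * sqrt(30) * 2232 * 154 / 1000
= 621.28 kN

621.28


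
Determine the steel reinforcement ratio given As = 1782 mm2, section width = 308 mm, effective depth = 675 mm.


rho = As / (b * d)
= 1782 / (308 * 675)
= 0.0086

0.0086


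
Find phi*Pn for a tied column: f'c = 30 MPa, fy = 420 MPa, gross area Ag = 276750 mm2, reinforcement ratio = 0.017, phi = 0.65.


Ast = rho * Ag = 0.017 * 276750 = 4704.75 mm2
phi*Pn = 0.65 * 0.80 * (0.85 * 30 * (276750 - 4704.75) + 420 * 4704.75) / 1000
= 4634.84 kN

4634.84


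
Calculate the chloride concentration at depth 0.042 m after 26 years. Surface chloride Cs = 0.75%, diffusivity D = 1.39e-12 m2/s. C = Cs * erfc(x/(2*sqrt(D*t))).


t_seconds = 26 * 365.25 * 24 * 3600 = 820497600.0 s
arg = 0.042 / (2 * sqrt(1.39e-12 * 820497600.0))
= 0.6218
erfc(0.6218) = 0.3792
C = 0.75 * 0.3792 = 0.2844%

0.2844


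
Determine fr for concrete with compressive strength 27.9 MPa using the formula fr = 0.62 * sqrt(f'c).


fr = 0.62 * sqrt(27.9)
= 3.275 MPa

3.275


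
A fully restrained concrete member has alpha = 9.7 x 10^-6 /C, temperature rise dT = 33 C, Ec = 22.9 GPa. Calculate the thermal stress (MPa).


sigma = alpha * dT * Ec
= 9.7e-6 * 33 * 22.9 * 1000
= 7.33 MPa

7.33


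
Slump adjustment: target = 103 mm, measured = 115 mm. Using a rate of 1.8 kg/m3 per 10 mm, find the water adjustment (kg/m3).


Difference = 103 - 115 = -12 mm
Water adjustment = -12 * 1.8 / 10 = -2.2 kg/m3

-2.2


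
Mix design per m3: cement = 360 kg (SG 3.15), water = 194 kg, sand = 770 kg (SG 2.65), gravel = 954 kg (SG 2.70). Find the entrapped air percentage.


Vol cement = 360 / (3.15 * 1000) = 0.114286 m3
Vol water = 194 / 1000 = 0.194 m3
Vol sand = 770 / (2.65 * 1000) = 0.290566 m3
Vol gravel = 954 / (2.70 * 1000) = 0.353333 m3
Total solid + water volume = 0.952185 m3
Air = (1 - 0.952185) * 100 = 4.78%

4.78


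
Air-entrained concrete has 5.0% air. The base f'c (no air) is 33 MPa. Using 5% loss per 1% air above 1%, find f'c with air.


Strength loss = (5.0 - 1) * 5 = 20.0%
f'c = 33 * (1 - 20.0/100)
= 26.4 MPa

26.4


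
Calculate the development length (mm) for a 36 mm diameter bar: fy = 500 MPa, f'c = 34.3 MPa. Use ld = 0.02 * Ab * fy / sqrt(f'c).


Ab = pi * 36^2 / 4 = 1017.876 mm2
ld = 0.02 * 1017.876 * 500 / sqrt(34.3)
= 1738.0 mm

1738.0


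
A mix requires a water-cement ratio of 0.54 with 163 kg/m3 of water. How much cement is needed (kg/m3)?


Cement = water / (w/c)
= 163 / 0.54
= 301.9 kg/m3

301.9
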